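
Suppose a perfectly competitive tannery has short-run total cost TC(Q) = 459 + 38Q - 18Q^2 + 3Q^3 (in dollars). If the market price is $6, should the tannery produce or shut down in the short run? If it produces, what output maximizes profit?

Shut down

Variable cost is VC = 38Q - 18Q^2 + 3Q^3, so AVC = VC/Q = 38 - 18Q + 3Q^2 and MC = dTC/dQ = 38 - 36Q + 9Q^2.
AVC is minimized where dAVC/dQ = -18 + 6Q = 0, at Q = 3; min AVC = 38 - 18·3 + 3·3^2 = $11.
P = $6 lies below min AVC = $11; no output level covers variable cost.
Shutting down limits the loss to fixed cost, $459.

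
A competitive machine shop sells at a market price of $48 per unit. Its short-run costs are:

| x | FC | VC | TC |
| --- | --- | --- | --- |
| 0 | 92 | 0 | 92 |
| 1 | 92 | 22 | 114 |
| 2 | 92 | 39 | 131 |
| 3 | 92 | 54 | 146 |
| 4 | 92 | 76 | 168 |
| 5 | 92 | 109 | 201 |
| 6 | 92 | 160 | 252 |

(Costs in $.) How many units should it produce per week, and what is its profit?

x = 5; profit = $39

Tabulate TR − TC: x=0: -92; x=1: -66; x=2: -35; x=3: -2; x=4: 24; x=5: 39; x=6: 36.
Profit is maximized at x = 5. AVC there is 109/5 = $21.80 ≤ P, so producing beats shutting down (which would give -$92).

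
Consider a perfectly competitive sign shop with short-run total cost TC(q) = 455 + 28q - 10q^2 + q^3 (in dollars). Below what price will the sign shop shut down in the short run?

$3 per unit

Short-run supply begins at min AVC. From VC = 28q - 10q^2 + q^3, AVC = 28 - 10q + q^2.
dAVC/dq = -10 + 2q = 0 gives q = 5. min AVC = 28 - 10·5 + 5^2 = 3.
The firm shuts down for any P below $3.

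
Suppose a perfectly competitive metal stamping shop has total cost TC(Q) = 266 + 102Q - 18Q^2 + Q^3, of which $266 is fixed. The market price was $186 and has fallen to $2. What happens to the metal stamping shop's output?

Output falls from 14 to 0 (the firm shuts down)

MC = 102 - 36Q + 3Q^2; the shutdown threshold is min AVC = $21 (at Q = 9).
At P = $186 ≥ min AVC, set P = MC on the rising branch: Q = 14.
At P = $2 < min AVC = $21, price no longer covers variable cost at any output, so the firm shuts down: Q = 0.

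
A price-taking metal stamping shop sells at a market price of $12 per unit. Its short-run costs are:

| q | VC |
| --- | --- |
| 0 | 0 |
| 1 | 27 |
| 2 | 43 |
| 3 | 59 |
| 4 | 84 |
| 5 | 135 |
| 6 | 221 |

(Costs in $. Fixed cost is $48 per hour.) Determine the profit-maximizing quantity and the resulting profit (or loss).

q = 0 (shut down); profit = -$48

Profit at each row (π = 12q − TC): q=0: -48; q=1: -63; q=2: -67; q=3: -71; q=4: -84; q=5: -123; q=6: -197.
Profit is highest at q = 0. Equivalently, the lowest AVC in the table is 59/3 ≈ $19.67 at q = 3, and P = $12 falls below it — price never covers variable cost, so the firm shuts down and loses only its fixed cost.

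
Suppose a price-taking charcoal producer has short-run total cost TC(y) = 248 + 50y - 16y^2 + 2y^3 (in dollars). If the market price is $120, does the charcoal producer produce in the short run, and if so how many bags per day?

From TC, MC = TC'(y) = 50 - 32y + 6y^2 and AVC = VC/y = 50 - 16y + 2y^2.
AVC is minimized where dAVC/dy = -16 + 4y = 0, at y = 4; min AVC = 50 - 16·4 + 2·4^2 = $18.
Because $120 ≥ $18, revenue can cover variable cost; the firm operates.
Solving P = MC: -70 - 32y + 6y^2 = 0 ⇒ y = -5/3 or 7. On the upward-sloping branch, y* = 7.
Check: AVC at y = 7 is $36 ≤ P, so revenue covers variable cost.
Profit = P·y − TC = 120·7 − 500 = $340.

Produce at y = 7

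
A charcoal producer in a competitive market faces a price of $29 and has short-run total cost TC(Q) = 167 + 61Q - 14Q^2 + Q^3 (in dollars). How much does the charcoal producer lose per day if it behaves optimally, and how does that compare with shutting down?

AVC = 61 - 14Q + Q^2 has its minimum $12 at Q = 7; price $29 clears that bar, so the firm operates.
MC = 61 - 28Q + 3Q^2. Setting P = MC and taking the root on the rising branch gives Q* = 8.
TR = 29·8 = 232. TC = 167 + 104 = 271. Profit = 232 − 271 = -$39.
By producing, the firm covers all variable cost plus $128 of fixed cost; shutting down would lose the full $167.

Profit = -$39 at Q = 8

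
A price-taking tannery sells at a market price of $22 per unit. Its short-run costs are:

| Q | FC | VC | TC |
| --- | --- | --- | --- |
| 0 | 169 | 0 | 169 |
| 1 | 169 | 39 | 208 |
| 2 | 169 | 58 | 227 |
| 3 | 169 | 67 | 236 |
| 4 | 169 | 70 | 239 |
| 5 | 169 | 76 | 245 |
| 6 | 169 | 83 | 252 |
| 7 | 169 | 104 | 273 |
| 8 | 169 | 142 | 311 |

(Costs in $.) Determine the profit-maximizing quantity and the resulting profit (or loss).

Q = 7; profit = -$119

Profit at each row (π = 22Q − TC): Q=0: -169; Q=1: -186; Q=2: -183; Q=3: -170; Q=4: -151; Q=5: -135; Q=6: -120; Q=7: -119; Q=8: -135.
Profit is maximized at Q = 7. AVC there is 104/7 = $14.86 ≤ P, so producing beats shutting down (which would give -$169).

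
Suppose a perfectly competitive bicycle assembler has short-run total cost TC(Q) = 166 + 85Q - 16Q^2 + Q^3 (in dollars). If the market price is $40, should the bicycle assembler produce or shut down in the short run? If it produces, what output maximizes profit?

From TC, MC = TC'(Q) = 85 - 32Q + 3Q^2 and AVC = VC/Q = 85 - 16Q + Q^2.
AVC hits its minimum where MC = AVC, at Q = 8, giving min AVC = 85 - 16·8 + 8^2 = $21.
P = $40 exceeds min AVC = $21, so the firm stays open.
P = MC gives 45 - 32Q + 3Q^2 = 0, with roots 5/3 and 9. Take the larger (rising MC): Q* = 9.
Check: AVC at Q = 9 is $22 ≤ P, so revenue covers variable cost.
Profit = P·Q − TC = 40·9 − 364 = -$4, a loss, but smaller than the $166 fixed cost the firm would lose by shutting down.

Produce at Q = 9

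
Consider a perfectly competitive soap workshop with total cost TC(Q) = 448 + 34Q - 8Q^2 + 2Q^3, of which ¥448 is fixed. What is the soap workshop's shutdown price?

The firm shuts down when price falls below the minimum of average variable cost. AVC = VC/Q = 34 - 8Q + 2Q^2.
At the minimum of AVC, MC = AVC. MC = 34 - 16Q + 6Q^2; setting MC = AVC gives 4Q^2 - 8Q = 0, so Q = 2. min AVC = 26.
For P < ¥26 the firm produces nothing.

¥26 per unit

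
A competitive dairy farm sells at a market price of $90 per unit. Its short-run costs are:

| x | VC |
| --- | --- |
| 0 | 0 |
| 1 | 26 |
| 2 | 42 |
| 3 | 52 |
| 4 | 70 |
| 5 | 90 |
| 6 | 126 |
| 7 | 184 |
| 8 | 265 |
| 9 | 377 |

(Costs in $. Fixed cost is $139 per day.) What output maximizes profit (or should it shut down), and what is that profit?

x = 8; profit = $316

Profit at each row (π = 90x − TC): x=0: -139; x=1: -75; x=2: -1; x=3: 79; x=4: 151; x=5: 221; x=6: 275; x=7: 307; x=8: 316; x=9: 294.
Profit is maximized at x = 8. AVC there is 265/8 = $33.12 ≤ P, so producing beats shutting down (which would give -$139).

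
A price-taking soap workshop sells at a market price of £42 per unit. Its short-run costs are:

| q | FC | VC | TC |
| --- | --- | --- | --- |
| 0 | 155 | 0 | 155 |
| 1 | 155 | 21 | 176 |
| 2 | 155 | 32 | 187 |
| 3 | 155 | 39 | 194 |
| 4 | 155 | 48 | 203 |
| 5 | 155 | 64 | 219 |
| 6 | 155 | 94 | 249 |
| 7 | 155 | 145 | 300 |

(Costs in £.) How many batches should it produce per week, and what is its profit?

Compute π = P·q − TC at each output: q=0: -155; q=1: -134; q=2: -103; q=3: -68; q=4: -35; q=5: -9; q=6: 3; q=7: -6.
Profit is maximized at q = 6. AVC there is 94/6 = £15.67 ≤ P, so producing beats shutting down (which would give -£155).

q = 6; profit = £3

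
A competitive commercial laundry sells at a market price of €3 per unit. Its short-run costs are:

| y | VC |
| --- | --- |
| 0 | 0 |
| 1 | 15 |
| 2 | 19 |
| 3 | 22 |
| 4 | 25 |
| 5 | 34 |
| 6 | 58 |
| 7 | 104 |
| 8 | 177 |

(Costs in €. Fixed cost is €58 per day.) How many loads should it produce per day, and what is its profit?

Tabulate TR − TC: y=0: -58; y=1: -70; y=2: -71; y=3: -71; y=4: -71; y=5: -77; y=6: -98; y=7: -141; y=8: -211.
Profit is highest at y = 0. Equivalently, the lowest AVC in the table is 25/4 ≈ €6.25 at y = 4, and P = €3 falls below it — price never covers variable cost, so the firm shuts down and loses only its fixed cost.

y = 0 (shut down); profit = -€58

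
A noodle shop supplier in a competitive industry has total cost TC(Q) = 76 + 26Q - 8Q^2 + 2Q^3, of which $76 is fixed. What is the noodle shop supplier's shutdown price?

The shutdown price is the minimum of AVC. VC = 26Q - 8Q^2 + 2Q^3, so AVC = 26 - 8Q + 2Q^2.
dAVC/dQ = -8 + 4Q = 0 gives Q = 2. min AVC = 26 - 8·2 + 2·2^2 = 18.
For P < $18 the firm produces nothing.

$18 per unit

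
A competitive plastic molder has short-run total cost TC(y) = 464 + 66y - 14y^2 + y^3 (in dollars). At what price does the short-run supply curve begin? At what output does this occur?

The shutdown price is the minimum of AVC. VC = 66y - 14y^2 + y^3, so AVC = 66 - 14y + y^2.
At the minimum of AVC, MC = AVC. MC = 66 - 28y + 3y^2; setting MC = AVC gives 2y^2 - 14y = 0, so y = 7. min AVC = 17.
So the shutdown price is $17.

$17 per unit, at y = 7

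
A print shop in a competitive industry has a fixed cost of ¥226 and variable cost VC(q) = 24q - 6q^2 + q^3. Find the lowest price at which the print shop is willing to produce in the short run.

Short-run supply begins at min AVC. From VC = 24q - 6q^2 + q^3, AVC = 24 - 6q + q^2.
At the minimum of AVC, MC = AVC. MC = 24 - 12q + 3q^2; setting MC = AVC gives 2q^2 - 6q = 0, so q = 3. min AVC = 15.
The firm shuts down for any P below ¥15.

¥15 per unit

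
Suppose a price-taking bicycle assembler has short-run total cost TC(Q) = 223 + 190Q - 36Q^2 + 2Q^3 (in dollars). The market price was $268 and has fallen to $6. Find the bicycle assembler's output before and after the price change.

Output falls from 13 to 0 (the firm shuts down)

AVC = 190 - 36Q + 2Q^2, minimized at Q = 9 where min AVC = $28. MC = 190 - 72Q + 6Q^2.
At P = $268 ≥ min AVC, set P = MC on the rising branch: Q = 13.
At P = $6 < min AVC = $28, price no longer covers variable cost at any output, so the firm shuts down: Q = 0.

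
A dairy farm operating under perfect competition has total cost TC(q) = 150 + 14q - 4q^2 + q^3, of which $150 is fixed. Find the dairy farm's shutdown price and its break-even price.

Shutdown price = $10; break-even price = $49

AVC = 14 - 4q + q^2; minimized at q = 2, giving min AVC = $10. That is the shutdown price.
ATC = 150/q + 14 - 4q + q^2. Setting dATC/dq = −150/q^2 − 4 + 2q = 0 gives q = 5 (since 2·5^3 − 4·5^2 = 150).
min ATC = 150/5 + 14 − 4·5 + 5^2 = $49. That is the break-even price.
Between these two prices the firm operates at a loss; above $49 it earns a profit.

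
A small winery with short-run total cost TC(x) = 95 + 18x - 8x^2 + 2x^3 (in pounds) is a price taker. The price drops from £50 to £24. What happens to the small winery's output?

AVC = 18 - 8x + 2x^2, minimized at x = 2 where min AVC = £10. MC = 18 - 16x + 6x^2.
With P = £50 above the shutdown price, P = MC gives x = 4.
At P = £24 ≥ min AVC, set P = MC: x = 3. The firm stays open but cuts output.

Output falls from 4 to 3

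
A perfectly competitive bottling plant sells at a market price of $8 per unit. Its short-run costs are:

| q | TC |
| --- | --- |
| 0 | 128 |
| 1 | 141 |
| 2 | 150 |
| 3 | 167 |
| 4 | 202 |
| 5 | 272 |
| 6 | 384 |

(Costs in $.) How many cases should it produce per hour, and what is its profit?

Profit at each row (π = 8q − TC): q=0: -128; q=1: -133; q=2: -134; q=3: -143; q=4: -170; q=5: -232; q=6: -336.
Profit is highest at q = 0. Equivalently, the lowest AVC in the table is 22/2 ≈ $11 at q = 2, and P = $8 falls below it — price never covers variable cost, so the firm shuts down and loses only its fixed cost.

q = 0 (shut down); profit = -$128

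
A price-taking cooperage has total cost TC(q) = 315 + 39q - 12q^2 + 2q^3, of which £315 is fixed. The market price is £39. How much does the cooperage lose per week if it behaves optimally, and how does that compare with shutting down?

AVC = 39 - 12q + 2q^2 has its minimum £21 at q = 3; price £39 clears that bar, so the firm operates.
With MC = 39 - 24q + 6q^2, P = MC on the upward-sloping part at q* = 4.
TR = 39·4 = 156. TC = 315 + 92 = 407. Profit = 156 − 407 = -£251.
That loss of £251 beats the £315 the firm would lose by shutting down; producing recovers £64 of fixed cost.

Profit = -£251 at q = 4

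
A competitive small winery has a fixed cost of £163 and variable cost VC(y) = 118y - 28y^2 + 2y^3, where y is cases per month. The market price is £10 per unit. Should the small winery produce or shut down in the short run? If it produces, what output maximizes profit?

Variable cost is VC = 118y - 28y^2 + 2y^3, so AVC = VC/y = 118 - 28y + 2y^2 and MC = dTC/dy = 118 - 56y + 6y^2.
AVC hits its minimum where MC = AVC, at y = 7, giving min AVC = 118 - 28·7 + 2·7^2 = £20.
P = £10 lies below min AVC = £20; no output level covers variable cost.
The firm minimizes its loss by shutting down and losing only its fixed cost of £163.

Shut down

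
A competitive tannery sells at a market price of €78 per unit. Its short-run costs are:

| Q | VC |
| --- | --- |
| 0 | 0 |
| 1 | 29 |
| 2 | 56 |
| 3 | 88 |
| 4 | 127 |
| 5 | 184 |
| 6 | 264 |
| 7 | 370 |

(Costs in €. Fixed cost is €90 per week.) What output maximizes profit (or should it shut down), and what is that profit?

Q = 5; profit = €116

Profit at each row (π = 78Q − TC): Q=0: -90; Q=1: -41; Q=2: 10; Q=3: 56; Q=4: 95; Q=5: 116; Q=6: 114; Q=7: 86.
Profit is maximized at Q = 5. AVC there is 184/5 = €36.80 ≤ P, so producing beats shutting down (which would give -€90).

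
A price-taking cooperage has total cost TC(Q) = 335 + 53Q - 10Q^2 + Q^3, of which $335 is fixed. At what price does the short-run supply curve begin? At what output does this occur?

$28 per unit, at Q = 5

The firm shuts down when price falls below the minimum of average variable cost. AVC = VC/Q = 53 - 10Q + Q^2.
At the minimum of AVC, MC = AVC. MC = 53 - 20Q + 3Q^2; setting MC = AVC gives 2Q^2 - 10Q = 0, so Q = 5. min AVC = 28.
For P < $28 the firm produces nothing.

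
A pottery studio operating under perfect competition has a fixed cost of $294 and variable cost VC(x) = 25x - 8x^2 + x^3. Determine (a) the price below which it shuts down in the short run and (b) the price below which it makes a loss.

Shutdown price = $9; break-even price = $60

AVC = 25 - 8x + x^2; minimized at x = 4, giving min AVC = $9. That is the shutdown price.
ATC = 294/x + 25 - 8x + x^2. Setting dATC/dx = −294/x^2 − 8 + 2x = 0 gives x = 7 (since 2·7^3 − 8·7^2 = 294).
min ATC = 294/7 + 25 − 8·7 + 7^2 = $60. That is the break-even price.
Between these two prices the firm operates at a loss; above $60 it earns a profit.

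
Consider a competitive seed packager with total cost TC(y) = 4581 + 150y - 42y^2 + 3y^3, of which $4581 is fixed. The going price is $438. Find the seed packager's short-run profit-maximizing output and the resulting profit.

AVC = 150 - 42y + 3y^2; min AVC = $3 at y = 7. Since P = $438 ≥ min AVC, the firm produces.
With MC = 150 - 84y + 9y^2, P = MC on the upward-sloping part at y* = 12.
TR = 438·12 = 5256. TC = 4581 + 936 = 5517. Profit = 5256 − 5517 = -$261.
Shutting down would mean losing the fixed cost of $4581, so operating at a loss of $261 is better by $4320.

Profit = -$261 at y = 12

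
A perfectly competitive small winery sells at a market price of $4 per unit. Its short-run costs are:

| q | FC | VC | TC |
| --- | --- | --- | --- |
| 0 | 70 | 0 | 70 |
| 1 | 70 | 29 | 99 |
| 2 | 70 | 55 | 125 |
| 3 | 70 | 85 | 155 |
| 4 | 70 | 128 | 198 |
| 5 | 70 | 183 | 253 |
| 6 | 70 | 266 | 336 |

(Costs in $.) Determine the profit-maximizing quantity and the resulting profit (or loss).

q = 0 (shut down); profit = -$70

Tabulate TR − TC: q=0: -70; q=1: -95; q=2: -117; q=3: -143; q=4: -182; q=5: -233; q=6: -312.
Profit is highest at q = 0. Equivalently, the lowest AVC in the table is 55/2 ≈ $27.50 at q = 2, and P = $4 falls below it — price never covers variable cost, so the firm shuts down and loses only its fixed cost.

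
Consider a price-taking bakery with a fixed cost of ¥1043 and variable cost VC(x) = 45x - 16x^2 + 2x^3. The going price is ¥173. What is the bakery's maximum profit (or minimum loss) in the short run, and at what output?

Profit = -¥19 at x = 8

AVC = 45 - 16x + 2x^2; min AVC = ¥13 at x = 4. Since P = ¥173 ≥ min AVC, the firm produces.
With MC = 45 - 32x + 6x^2, P = MC on the upward-sloping part at x* = 8.
TR = 173·8 = 1384. TC = 1043 + 360 = 1403. Profit = 1384 − 1403 = -¥19.
By producing, the firm covers all variable cost plus ¥1024 of fixed cost; shutting down would lose the full ¥1043.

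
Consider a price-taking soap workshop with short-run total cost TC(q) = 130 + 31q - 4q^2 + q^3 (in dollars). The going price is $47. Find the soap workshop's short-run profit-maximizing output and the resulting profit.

Profit = -$66 at q = 4

AVC = 31 - 4q + q^2 has its minimum $27 at q = 2; price $47 clears that bar, so the firm operates.
With MC = 31 - 8q + 3q^2, P = MC on the upward-sloping part at q* = 4.
TR = 47·4 = 188. TC = 130 + 124 = 254. Profit = 188 − 254 = -$66.
Shutting down would mean losing the fixed cost of $130, so operating at a loss of $66 is better by $64.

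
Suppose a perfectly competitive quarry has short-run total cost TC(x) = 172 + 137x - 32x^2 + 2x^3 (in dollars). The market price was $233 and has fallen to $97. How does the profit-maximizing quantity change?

AVC = 137 - 32x + 2x^2, minimized at x = 8 where min AVC = $9. MC = 137 - 64x + 6x^2.
With P = $233 above the shutdown price, P = MC gives x = 12.
At P = $97 ≥ min AVC, set P = MC: x = 10. The firm stays open but cuts output.

Output falls from 12 to 10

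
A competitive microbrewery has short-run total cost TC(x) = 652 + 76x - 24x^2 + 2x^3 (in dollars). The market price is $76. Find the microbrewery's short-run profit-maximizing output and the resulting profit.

AVC = 76 - 24x + 2x^2; min AVC = $4 at x = 6. Since P = $76 ≥ min AVC, the firm produces.
With MC = 76 - 48x + 6x^2, P = MC on the upward-sloping part at x* = 8.
TR = 76·8 = 608. TC = 652 + 96 = 748. Profit = 608 − 748 = -$140.
Shutting down would mean losing the fixed cost of $652, so operating at a loss of $140 is better by $512.

Profit = -$140 at x = 8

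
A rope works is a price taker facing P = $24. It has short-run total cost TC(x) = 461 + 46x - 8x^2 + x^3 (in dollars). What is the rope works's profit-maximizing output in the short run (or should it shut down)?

Strip out fixed cost: VC = 46x - 8x^2 + x^3. Then AVC = 46 - 8x + x^2 and MC = 46 - 16x + 3x^2.
AVC hits its minimum where MC = AVC, at x = 4, giving min AVC = 46 - 8·4 + 4^2 = $30.
With P < min AVC ($24 < $30), every unit sold adds to the loss.
Best response: produce nothing and absorb the $461 fixed cost.

Shut down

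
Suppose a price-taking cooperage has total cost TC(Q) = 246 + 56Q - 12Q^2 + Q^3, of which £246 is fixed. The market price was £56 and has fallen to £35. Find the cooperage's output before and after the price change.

Output falls from 8 to 7

MC = 56 - 24Q + 3Q^2; the shutdown threshold is min AVC = £20 (at Q = 6).
At P = £56 ≥ min AVC, set P = MC on the rising branch: Q = 8.
At P = £35 ≥ min AVC, set P = MC: Q = 7. The firm stays open but cuts output.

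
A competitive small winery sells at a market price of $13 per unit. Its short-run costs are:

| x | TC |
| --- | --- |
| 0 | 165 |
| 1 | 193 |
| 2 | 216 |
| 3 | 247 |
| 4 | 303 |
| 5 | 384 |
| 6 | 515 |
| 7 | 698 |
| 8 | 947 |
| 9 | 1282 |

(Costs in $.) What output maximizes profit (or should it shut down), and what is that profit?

x = 0 (shut down); profit = -$165

Compute π = P·x − TC at each output: x=0: -165; x=1: -180; x=2: -190; x=3: -208; x=4: -251; x=5: -319; x=6: -437; x=7: -607; x=8: -843; x=9: -1165.
Profit is highest at x = 0. Equivalently, the lowest AVC in the table is 51/2 ≈ $25.50 at x = 2, and P = $13 falls below it — price never covers variable cost, so the firm shuts down and loses only its fixed cost.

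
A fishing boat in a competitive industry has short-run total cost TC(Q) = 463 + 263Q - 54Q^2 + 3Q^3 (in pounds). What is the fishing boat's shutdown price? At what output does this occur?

£20 per unit, at Q = 9

The firm shuts down when price falls below the minimum of average variable cost. AVC = VC/Q = 263 - 54Q + 3Q^2.
dAVC/dQ = -54 + 6Q = 0 gives Q = 9. min AVC = 263 - 54·9 + 3·9^2 = 20.
For P < £20 the firm produces nothing.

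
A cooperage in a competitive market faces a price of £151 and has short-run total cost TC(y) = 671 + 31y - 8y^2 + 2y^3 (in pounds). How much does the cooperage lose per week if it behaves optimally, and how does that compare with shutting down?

AVC = 31 - 8y + 2y^2; min AVC = £23 at y = 2. Since P = £151 ≥ min AVC, the firm produces.
MC = 31 - 16y + 6y^2. Setting P = MC and taking the root on the rising branch gives y* = 6.
TR = 151·6 = 906. TC = 671 + 330 = 1001. Profit = 906 − 1001 = -£95.
Shutting down would mean losing the fixed cost of £671, so operating at a loss of £95 is better by £576.

Profit = -£95 at y = 6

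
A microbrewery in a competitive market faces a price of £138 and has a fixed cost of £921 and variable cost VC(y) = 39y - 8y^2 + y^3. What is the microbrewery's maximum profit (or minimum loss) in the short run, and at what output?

AVC = 39 - 8y + y^2 has its minimum £23 at y = 4; price £138 clears that bar, so the firm operates.
MC = 39 - 16y + 3y^2. Setting P = MC and taking the root on the rising branch gives y* = 9.
TR = 138·9 = 1242. TC = 921 + 432 = 1353. Profit = 1242 − 1353 = -£111.
By producing, the firm covers all variable cost plus £810 of fixed cost; shutting down would lose the full £921.

Profit = -£111 at y = 9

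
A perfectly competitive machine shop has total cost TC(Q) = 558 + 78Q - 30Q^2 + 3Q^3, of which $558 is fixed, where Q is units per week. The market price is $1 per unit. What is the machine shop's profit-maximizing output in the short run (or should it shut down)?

Shut down

Strip out fixed cost: VC = 78Q - 30Q^2 + 3Q^3. Then AVC = 78 - 30Q + 3Q^2 and MC = 78 - 60Q + 9Q^2.
AVC is minimized where dAVC/dQ = -30 + 6Q = 0, at Q = 5; min AVC = 78 - 30·5 + 3·5^2 = $3.
Since P = $1 < min AVC = $3, price fails to cover variable cost at any output.
Shutting down limits the loss to fixed cost, $558.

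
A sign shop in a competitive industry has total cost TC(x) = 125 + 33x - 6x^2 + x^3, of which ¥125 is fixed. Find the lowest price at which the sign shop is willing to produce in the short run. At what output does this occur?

¥24 per unit, at x = 3

The firm shuts down when price falls below the minimum of average variable cost. AVC = VC/x = 33 - 6x + x^2.
At the minimum of AVC, MC = AVC. MC = 33 - 12x + 3x^2; setting MC = AVC gives 2x^2 - 6x = 0, so x = 3. min AVC = 24.
The firm shuts down for any P below ¥24.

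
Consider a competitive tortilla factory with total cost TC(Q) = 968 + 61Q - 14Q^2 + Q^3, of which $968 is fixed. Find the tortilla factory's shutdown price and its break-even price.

Shutdown price = $12; break-even price = $116

Shutdown price = min AVC. AVC = 61 - 14Q + Q^2, with vertex at Q = 7 and minimum $12.
ATC = 968/Q + 61 - 14Q + Q^2. Setting dATC/dQ = −968/Q^2 − 14 + 2Q = 0 gives Q = 11 (since 2·11^3 − 14·11^2 = 968).
min ATC = 968/11 + 61 − 14·11 + 11^2 = $116. That is the break-even price.
Between these two prices the firm operates at a loss; above $116 it earns a profit.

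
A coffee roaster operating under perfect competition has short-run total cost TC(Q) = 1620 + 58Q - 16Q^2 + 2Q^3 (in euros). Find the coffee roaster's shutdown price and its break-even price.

Shutdown price = min AVC. AVC = 58 - 16Q + 2Q^2, with vertex at Q = 4 and minimum €26.
ATC = 1620/Q + 58 - 16Q + 2Q^2. Setting dATC/dQ = −1620/Q^2 − 16 + 4Q = 0 gives Q = 9 (since 4·9^3 − 16·9^2 = 1620).
min ATC = 1620/9 + 58 − 16·9 + 2·9^2 = €256. That is the break-even price.
Between these two prices the firm operates at a loss; above €256 it earns a profit.

Shutdown price = €26; break-even price = €256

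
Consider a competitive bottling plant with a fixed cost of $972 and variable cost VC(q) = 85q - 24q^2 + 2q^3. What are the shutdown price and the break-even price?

Shutdown price = min AVC. AVC = 85 - 24q + 2q^2, with vertex at q = 6 and minimum $13.
ATC = 972/q + 85 - 24q + 2q^2. Setting dATC/dq = −972/q^2 − 24 + 4q = 0 gives q = 9 (since 4·9^3 − 24·9^2 = 972).
min ATC = 972/9 + 85 − 24·9 + 2·9^2 = $139. That is the break-even price.
Between these two prices the firm operates at a loss; above $139 it earns a profit.

Shutdown price = $13; break-even price = $139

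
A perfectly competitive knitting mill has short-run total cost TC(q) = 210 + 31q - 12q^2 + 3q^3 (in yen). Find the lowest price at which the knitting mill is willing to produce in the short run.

The firm shuts down when price falls below the minimum of average variable cost. AVC = VC/q = 31 - 12q + 3q^2.
At the minimum of AVC, MC = AVC. MC = 31 - 24q + 9q^2; setting MC = AVC gives 6q^2 - 12q = 0, so q = 2. min AVC = 19.
For P < ¥19 the firm produces nothing.

¥19 per unit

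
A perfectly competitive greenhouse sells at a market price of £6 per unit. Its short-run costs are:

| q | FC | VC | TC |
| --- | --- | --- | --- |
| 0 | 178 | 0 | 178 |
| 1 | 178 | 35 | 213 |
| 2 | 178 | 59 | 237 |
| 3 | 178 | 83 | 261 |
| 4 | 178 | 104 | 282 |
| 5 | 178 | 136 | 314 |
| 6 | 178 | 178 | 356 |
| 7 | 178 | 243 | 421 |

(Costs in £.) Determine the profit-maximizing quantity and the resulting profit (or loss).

q = 0 (shut down); profit = -£178

Compute π = P·q − TC at each output: q=0: -178; q=1: -207; q=2: -225; q=3: -243; q=4: -258; q=5: -284; q=6: -320; q=7: -379.
Profit is highest at q = 0. Equivalently, the lowest AVC in the table is 104/4 ≈ £26 at q = 4, and P = £6 falls below it — price never covers variable cost, so the firm shuts down and loses only its fixed cost.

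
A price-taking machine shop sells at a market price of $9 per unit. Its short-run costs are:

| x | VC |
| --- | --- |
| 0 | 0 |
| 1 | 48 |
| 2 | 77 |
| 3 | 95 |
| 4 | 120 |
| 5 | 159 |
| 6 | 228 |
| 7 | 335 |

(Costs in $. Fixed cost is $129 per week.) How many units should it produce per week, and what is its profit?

Tabulate TR − TC: x=0: -129; x=1: -168; x=2: -188; x=3: -197; x=4: -213; x=5: -243; x=6: -303; x=7: -401.
Profit is highest at x = 0. Equivalently, the lowest AVC in the table is 120/4 ≈ $30 at x = 4, and P = $9 falls below it — price never covers variable cost, so the firm shuts down and loses only its fixed cost.

x = 0 (shut down); profit = -$129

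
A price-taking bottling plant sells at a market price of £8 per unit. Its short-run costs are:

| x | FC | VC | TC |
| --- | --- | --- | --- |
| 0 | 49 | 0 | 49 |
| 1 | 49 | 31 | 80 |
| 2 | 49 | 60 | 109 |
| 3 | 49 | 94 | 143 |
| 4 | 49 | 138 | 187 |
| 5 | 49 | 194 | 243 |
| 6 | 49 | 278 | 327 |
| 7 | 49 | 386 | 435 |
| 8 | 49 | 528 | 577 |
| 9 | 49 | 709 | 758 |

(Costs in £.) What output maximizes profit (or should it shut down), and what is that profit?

Profit at each row (π = 8x − TC): x=0: -49; x=1: -72; x=2: -93; x=3: -119; x=4: -155; x=5: -203; x=6: -279; x=7: -379; x=8: -513; x=9: -686.
Profit is highest at x = 0. Equivalently, the lowest AVC in the table is 60/2 ≈ £30 at x = 2, and P = £8 falls below it — price never covers variable cost, so the firm shuts down and loses only its fixed cost.

x = 0 (shut down); profit = -£49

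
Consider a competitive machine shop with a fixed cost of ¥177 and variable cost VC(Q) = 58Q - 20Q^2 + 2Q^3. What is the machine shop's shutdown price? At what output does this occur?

Short-run supply begins at min AVC. From VC = 58Q - 20Q^2 + 2Q^3, AVC = 58 - 20Q + 2Q^2.
dAVC/dQ = -20 + 4Q = 0 gives Q = 5. min AVC = 58 - 20·5 + 2·5^2 = 8.
The firm shuts down for any P below ¥8.

¥8 per unit, at Q = 5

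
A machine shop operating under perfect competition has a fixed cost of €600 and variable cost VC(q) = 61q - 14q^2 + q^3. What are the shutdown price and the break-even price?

AVC = 61 - 14q + q^2; minimized at q = 7, giving min AVC = €12. That is the shutdown price.
ATC = 600/q + 61 - 14q + q^2. Setting dATC/dq = −600/q^2 − 14 + 2q = 0 gives q = 10 (since 2·10^3 − 14·10^2 = 600).
min ATC = 600/10 + 61 − 14·10 + 10^2 = €81. That is the break-even price.
For €12 ≤ P < €81 the firm produces at a loss; below €12 it shuts down.

Shutdown price = €12; break-even price = €81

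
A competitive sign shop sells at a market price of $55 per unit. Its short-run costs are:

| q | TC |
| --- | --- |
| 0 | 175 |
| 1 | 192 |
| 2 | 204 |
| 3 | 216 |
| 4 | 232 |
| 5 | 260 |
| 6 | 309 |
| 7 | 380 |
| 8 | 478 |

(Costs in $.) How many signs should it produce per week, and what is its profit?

Profit at each row (π = 55q − TC): q=0: -175; q=1: -137; q=2: -94; q=3: -51; q=4: -12; q=5: 15; q=6: 21; q=7: 5; q=8: -38.
Profit is maximized at q = 6. AVC there is 134/6 = $22.33 ≤ P, so producing beats shutting down (which would give -$175).

q = 6; profit = $21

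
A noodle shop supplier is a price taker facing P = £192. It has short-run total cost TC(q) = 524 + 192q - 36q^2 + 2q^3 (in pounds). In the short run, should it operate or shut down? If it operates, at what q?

Strip out fixed cost: VC = 192q - 36q^2 + 2q^3. Then AVC = 192 - 36q + 2q^2 and MC = 192 - 72q + 6q^2.
AVC is minimized where dAVC/dq = -36 + 4q = 0, at q = 9; min AVC = 192 - 36·9 + 2·9^2 = £30.
Because £192 ≥ £30, revenue can cover variable cost; the firm operates.
Solving P = MC: -72q + 6q^2 = 0 ⇒ q = 0 or 12. On the upward-sloping branch, q* = 12.
Check: AVC at q = 12 is £48 ≤ P, so revenue covers variable cost.
Profit = P·q − TC = 192·12 − 1100 = £1204.

Produce at q = 12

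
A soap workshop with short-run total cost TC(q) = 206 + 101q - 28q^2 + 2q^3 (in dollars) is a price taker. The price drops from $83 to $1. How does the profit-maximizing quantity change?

Output falls from 9 to 0 (the firm shuts down)

MC = 101 - 56q + 6q^2; the shutdown threshold is min AVC = $3 (at q = 7).
At P = $83 ≥ min AVC, set P = MC on the rising branch: q = 9.
At P = $1 < min AVC = $3, price no longer covers variable cost at any output, so the firm shuts down: q = 0.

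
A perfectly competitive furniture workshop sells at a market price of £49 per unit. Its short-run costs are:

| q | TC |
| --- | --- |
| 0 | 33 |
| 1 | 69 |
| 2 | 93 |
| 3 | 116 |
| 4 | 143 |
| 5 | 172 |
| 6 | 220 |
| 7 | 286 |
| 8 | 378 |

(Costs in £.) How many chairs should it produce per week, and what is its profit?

Profit at each row (π = 49q − TC): q=0: -33; q=1: -20; q=2: 5; q=3: 31; q=4: 53; q=5: 73; q=6: 74; q=7: 57; q=8: 14.
Profit is maximized at q = 6. AVC there is 187/6 = £31.17 ≤ P, so producing beats shutting down (which would give -£33).

q = 6; profit = £74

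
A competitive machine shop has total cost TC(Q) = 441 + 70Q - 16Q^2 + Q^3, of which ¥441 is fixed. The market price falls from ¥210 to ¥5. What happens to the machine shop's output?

MC = 70 - 32Q + 3Q^2; the shutdown threshold is min AVC = ¥6 (at Q = 8).
At P = ¥210 ≥ min AVC, set P = MC on the rising branch: Q = 14.
At P = ¥5 < min AVC = ¥6, price no longer covers variable cost at any output, so the firm shuts down: Q = 0.

Output falls from 14 to 0 (the firm shuts down)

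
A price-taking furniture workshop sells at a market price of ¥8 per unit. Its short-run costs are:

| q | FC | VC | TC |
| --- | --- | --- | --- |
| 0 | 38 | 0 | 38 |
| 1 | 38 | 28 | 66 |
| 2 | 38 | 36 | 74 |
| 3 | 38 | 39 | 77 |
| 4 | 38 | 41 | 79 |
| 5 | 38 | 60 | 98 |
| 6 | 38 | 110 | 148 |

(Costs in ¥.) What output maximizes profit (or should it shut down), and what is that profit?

Compute π = P·q − TC at each output: q=0: -38; q=1: -58; q=2: -58; q=3: -53; q=4: -47; q=5: -58; q=6: -100.
Profit is highest at q = 0. Equivalently, the lowest AVC in the table is 41/4 ≈ ¥10.25 at q = 4, and P = ¥8 falls below it — price never covers variable cost, so the firm shuts down and loses only its fixed cost.

q = 0 (shut down); profit = -¥38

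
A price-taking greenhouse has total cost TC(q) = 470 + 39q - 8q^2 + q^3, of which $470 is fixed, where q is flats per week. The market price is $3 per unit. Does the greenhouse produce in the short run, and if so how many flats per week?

Shut down

Strip out fixed cost: VC = 39q - 8q^2 + q^3. Then AVC = 39 - 8q + q^2 and MC = 39 - 16q + 3q^2.
The AVC parabola has its vertex at q = 8/2 = 4, where AVC = 39 - 8·4 + 4^2 = $23.
P = $3 lies below min AVC = $23; no output level covers variable cost.
Best response: produce nothing and absorb the $470 fixed cost.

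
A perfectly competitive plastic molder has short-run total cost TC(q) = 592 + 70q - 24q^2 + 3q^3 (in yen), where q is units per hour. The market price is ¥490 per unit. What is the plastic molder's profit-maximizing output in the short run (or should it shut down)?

Produce at q = 10

Variable cost is VC = 70q - 24q^2 + 3q^3, so AVC = VC/q = 70 - 24q + 3q^2 and MC = dTC/dq = 70 - 48q + 9q^2.
AVC is minimized where dAVC/dq = -24 + 6q = 0, at q = 4; min AVC = 70 - 24·4 + 3·4^2 = ¥22.
Since P = ¥490 ≥ min AVC = ¥22, price covers variable cost and the firm should produce.
Solving P = MC: -420 - 48q + 9q^2 = 0 ⇒ q = -14/3 or 10. On the upward-sloping branch, q* = 10.
Check: AVC at q = 10 is ¥130 ≤ P, so revenue covers variable cost.
Profit = P·q − TC = 490·10 − 1892 = ¥3008.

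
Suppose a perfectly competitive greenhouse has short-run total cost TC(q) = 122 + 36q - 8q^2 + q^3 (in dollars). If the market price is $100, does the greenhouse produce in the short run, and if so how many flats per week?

Variable cost is VC = 36q - 8q^2 + q^3, so AVC = VC/q = 36 - 8q + q^2 and MC = dTC/dq = 36 - 16q + 3q^2.
The AVC parabola has its vertex at q = 8/2 = 4, where AVC = 36 - 8·4 + 4^2 = $20.
Because $100 ≥ $20, revenue can cover variable cost; the firm operates.
Solving P = MC: -64 - 16q + 3q^2 = 0 ⇒ q = -8/3 or 8. On the upward-sloping branch, q* = 8.
Check: AVC at q = 8 is $36 ≤ P, so revenue covers variable cost.
Profit = P·q − TC = 100·8 − 410 = $390.

Produce at q = 8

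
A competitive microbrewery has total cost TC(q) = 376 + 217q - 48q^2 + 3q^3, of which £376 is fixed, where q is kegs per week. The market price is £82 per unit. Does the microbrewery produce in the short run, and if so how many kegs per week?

Produce at q = 9

From TC, MC = TC'(q) = 217 - 96q + 9q^2 and AVC = VC/q = 217 - 48q + 3q^2.
AVC is minimized where dAVC/dq = -48 + 6q = 0, at q = 8; min AVC = 217 - 48·8 + 3·8^2 = £25.
Since P = £82 ≥ min AVC = £25, price covers variable cost and the firm should produce.
P = MC gives 135 - 96q + 9q^2 = 0, with roots 5/3 and 9. Take the larger (rising MC): q* = 9.
Check: AVC at q = 9 is £28 ≤ P, so revenue covers variable cost.
Profit = P·q − TC = 82·9 − 628 = £110.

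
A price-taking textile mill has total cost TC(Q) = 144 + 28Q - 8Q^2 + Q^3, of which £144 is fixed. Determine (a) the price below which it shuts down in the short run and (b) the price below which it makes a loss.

Shutdown price = £12; break-even price = £40

AVC = 28 - 8Q + Q^2; minimized at Q = 4, giving min AVC = £12. That is the shutdown price.
ATC = 144/Q + 28 - 8Q + Q^2. Setting dATC/dQ = −144/Q^2 − 8 + 2Q = 0 gives Q = 6 (since 2·6^3 − 8·6^2 = 144).
min ATC = 144/6 + 28 − 8·6 + 6^2 = £40. That is the break-even price.
For £12 ≤ P < £40 the firm produces at a loss; below £12 it shuts down.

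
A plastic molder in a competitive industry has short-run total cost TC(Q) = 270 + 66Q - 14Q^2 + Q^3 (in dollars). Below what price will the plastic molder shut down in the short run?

$17 per unit

The shutdown price is the minimum of AVC. VC = 66Q - 14Q^2 + Q^3, so AVC = 66 - 14Q + Q^2.
At the minimum of AVC, MC = AVC. MC = 66 - 28Q + 3Q^2; setting MC = AVC gives 2Q^2 - 14Q = 0, so Q = 7. min AVC = 17.
For P < $17 the firm produces nothing.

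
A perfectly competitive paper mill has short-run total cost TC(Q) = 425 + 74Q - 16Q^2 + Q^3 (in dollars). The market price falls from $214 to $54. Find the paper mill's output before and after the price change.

MC = 74 - 32Q + 3Q^2; the shutdown threshold is min AVC = $10 (at Q = 8).
At P = $214 ≥ min AVC, set P = MC on the rising branch: Q = 14.
At P = $54 ≥ min AVC, set P = MC: Q = 10. The firm stays open but cuts output.

Output falls from 14 to 10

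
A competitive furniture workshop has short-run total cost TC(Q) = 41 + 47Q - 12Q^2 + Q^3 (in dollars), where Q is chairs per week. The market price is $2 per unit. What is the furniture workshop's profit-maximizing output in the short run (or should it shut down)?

Shut down

From TC, MC = TC'(Q) = 47 - 24Q + 3Q^2 and AVC = VC/Q = 47 - 12Q + Q^2.
The AVC parabola has its vertex at Q = 12/2 = 6, where AVC = 47 - 12·6 + 6^2 = $11.
P = $2 lies below min AVC = $11; no output level covers variable cost.
Best response: produce nothing and absorb the $41 fixed cost.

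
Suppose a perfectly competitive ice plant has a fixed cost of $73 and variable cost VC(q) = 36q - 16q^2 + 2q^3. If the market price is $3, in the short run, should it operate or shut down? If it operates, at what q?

Strip out fixed cost: VC = 36q - 16q^2 + 2q^3. Then AVC = 36 - 16q + 2q^2 and MC = 36 - 32q + 6q^2.
AVC is minimized where dAVC/dq = -16 + 4q = 0, at q = 4; min AVC = 36 - 16·4 + 2·4^2 = $4.
With P < min AVC ($3 < $4), every unit sold adds to the loss.
Best response: produce nothing and absorb the $73 fixed cost.

Shut down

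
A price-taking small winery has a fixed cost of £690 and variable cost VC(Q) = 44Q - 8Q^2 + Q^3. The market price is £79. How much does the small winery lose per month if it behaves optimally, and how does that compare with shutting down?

Profit = -£396 at Q = 7

AVC = 44 - 8Q + Q^2 has its minimum £28 at Q = 4; price £79 clears that bar, so the firm operates.
MC = 44 - 16Q + 3Q^2. Setting P = MC and taking the root on the rising branch gives Q* = 7.
TR = 79·7 = 553. TC = 690 + 259 = 949. Profit = 553 − 949 = -£396.
That loss of £396 beats the £690 the firm would lose by shutting down; producing recovers £294 of fixed cost.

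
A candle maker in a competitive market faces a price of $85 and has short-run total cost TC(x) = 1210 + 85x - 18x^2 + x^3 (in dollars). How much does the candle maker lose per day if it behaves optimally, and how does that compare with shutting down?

Profit = -$346 at x = 12

AVC = 85 - 18x + x^2; min AVC = $4 at x = 9. Since P = $85 ≥ min AVC, the firm produces.
MC = 85 - 36x + 3x^2. Setting P = MC and taking the root on the rising branch gives x* = 12.
TR = 85·12 = 1020. TC = 1210 + 156 = 1366. Profit = 1020 − 1366 = -$346.
Shutting down would mean losing the fixed cost of $1210, so operating at a loss of $346 is better by $864.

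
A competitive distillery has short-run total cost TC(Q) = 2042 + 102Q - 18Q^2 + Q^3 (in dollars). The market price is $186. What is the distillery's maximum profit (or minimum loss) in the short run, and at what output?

Profit = -$82 at Q = 14

AVC = 102 - 18Q + Q^2 has its minimum $21 at Q = 9; price $186 clears that bar, so the firm operates.
MC = 102 - 36Q + 3Q^2. Setting P = MC and taking the root on the rising branch gives Q* = 14.
TR = 186·14 = 2604. TC = 2042 + 644 = 2686. Profit = 2604 − 2686 = -$82.
By producing, the firm covers all variable cost plus $1960 of fixed cost; shutting down would lose the full $2042.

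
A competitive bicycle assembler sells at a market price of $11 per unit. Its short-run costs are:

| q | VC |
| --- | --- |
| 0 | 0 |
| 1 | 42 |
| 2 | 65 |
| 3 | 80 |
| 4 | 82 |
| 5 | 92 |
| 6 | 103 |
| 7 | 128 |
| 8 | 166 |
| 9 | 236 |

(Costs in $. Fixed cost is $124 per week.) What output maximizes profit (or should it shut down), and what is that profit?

Compute π = P·q − TC at each output: q=0: -124; q=1: -155; q=2: -167; q=3: -171; q=4: -162; q=5: -161; q=6: -161; q=7: -175; q=8: -202; q=9: -261.
Profit is highest at q = 0. Equivalently, the lowest AVC in the table is 103/6 ≈ $17.17 at q = 6, and P = $11 falls below it — price never covers variable cost, so the firm shuts down and loses only its fixed cost.

q = 0 (shut down); profit = -$124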